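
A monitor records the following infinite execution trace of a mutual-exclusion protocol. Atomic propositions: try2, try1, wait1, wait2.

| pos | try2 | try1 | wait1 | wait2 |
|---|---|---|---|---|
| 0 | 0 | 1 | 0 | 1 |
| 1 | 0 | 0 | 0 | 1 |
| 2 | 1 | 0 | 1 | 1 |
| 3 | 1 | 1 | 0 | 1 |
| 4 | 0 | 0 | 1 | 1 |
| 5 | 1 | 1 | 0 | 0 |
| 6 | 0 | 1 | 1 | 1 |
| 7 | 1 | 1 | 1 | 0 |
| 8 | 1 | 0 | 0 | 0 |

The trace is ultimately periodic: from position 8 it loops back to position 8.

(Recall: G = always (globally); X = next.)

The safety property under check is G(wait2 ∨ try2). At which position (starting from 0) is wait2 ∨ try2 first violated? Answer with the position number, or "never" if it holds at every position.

never

wait2 ∨ try2 holds at every position 0..8, and those are all the positions the trace ever visits, so the invariant G(wait2 ∨ try2) is never violated.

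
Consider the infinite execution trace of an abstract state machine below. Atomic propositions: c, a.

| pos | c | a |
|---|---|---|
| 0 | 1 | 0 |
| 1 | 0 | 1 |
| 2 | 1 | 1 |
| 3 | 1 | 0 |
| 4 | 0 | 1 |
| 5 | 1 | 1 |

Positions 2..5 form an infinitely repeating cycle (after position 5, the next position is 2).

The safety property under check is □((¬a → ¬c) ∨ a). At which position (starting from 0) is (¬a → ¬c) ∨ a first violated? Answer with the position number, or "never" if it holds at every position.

0

At position 0 the labels are {c}, so (¬a → ¬c) ∨ a is false there. This is the first violation.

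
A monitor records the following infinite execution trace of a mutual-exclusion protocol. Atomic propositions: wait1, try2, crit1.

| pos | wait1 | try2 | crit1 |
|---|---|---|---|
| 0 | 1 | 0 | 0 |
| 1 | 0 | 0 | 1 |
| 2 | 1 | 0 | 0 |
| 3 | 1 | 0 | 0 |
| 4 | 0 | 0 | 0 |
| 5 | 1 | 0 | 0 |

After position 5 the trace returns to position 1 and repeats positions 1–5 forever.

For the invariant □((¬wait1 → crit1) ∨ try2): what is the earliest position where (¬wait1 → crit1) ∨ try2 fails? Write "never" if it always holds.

4

Check (¬wait1 → crit1) ∨ try2 at each position in order: 0 ✓, 1 ✓, 2 ✓, 3 ✓.
At position 4 the labels are {}, so (¬wait1 → crit1) ∨ try2 is false there. This is the first violation.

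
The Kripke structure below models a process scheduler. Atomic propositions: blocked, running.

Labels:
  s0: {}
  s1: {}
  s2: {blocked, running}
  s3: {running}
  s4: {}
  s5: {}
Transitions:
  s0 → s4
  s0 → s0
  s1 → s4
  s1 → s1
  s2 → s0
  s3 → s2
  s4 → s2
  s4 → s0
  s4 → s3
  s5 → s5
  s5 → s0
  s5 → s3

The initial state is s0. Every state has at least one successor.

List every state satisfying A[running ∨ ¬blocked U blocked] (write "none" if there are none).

States satisfying running ∨ ¬blocked: {s0, s1, s2, s3, s4, s5}.
States satisfying blocked: {s2}.
States satisfying A[running ∨ ¬blocked U blocked]: {s2, s3}.

{s2, s3}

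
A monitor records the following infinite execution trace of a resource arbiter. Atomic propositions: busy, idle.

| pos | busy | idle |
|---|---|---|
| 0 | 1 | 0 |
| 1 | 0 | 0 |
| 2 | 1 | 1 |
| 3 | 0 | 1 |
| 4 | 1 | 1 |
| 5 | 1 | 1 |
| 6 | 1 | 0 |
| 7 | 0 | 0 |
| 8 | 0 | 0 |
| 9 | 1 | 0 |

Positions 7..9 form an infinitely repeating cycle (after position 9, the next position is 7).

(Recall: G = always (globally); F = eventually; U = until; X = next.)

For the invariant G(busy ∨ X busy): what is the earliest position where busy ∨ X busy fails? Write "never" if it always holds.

Check busy ∨ X busy at each position in order: 0 ✓, 1 ✓, 2 ✓, 3 ✓, 4 ✓, 5 ✓, 6 ✓.
At position 7 the labels are {} and the next position 8 has {}, so busy ∨ X busy is false there. This is the first violation.

7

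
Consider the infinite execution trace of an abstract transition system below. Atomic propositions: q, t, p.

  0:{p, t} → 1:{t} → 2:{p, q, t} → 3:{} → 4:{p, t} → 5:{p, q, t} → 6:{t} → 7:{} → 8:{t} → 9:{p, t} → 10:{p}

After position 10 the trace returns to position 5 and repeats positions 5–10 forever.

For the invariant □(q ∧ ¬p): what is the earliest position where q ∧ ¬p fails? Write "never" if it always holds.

0

At position 0 the labels are {p, t}, so q ∧ ¬p is false there. This is the first violation.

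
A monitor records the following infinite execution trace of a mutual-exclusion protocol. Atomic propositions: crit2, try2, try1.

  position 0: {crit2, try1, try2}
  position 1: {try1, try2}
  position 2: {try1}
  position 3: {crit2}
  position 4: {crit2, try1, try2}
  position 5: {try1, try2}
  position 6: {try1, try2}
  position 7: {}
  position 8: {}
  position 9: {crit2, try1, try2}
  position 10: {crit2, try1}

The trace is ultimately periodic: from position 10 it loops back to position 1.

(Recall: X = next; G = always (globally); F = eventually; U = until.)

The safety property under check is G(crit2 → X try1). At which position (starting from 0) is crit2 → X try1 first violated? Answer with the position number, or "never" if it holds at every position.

never

crit2 → X try1 holds at every position 0..10, and those are all the positions the trace ever visits, so the invariant G(crit2 → X try1) is never violated.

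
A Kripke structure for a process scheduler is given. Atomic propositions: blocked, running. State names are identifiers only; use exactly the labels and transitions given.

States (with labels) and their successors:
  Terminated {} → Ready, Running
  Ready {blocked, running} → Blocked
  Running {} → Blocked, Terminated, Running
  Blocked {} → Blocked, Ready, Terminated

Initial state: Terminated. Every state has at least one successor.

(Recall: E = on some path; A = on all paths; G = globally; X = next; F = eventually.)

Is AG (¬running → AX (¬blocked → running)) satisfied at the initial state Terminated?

Violated

States satisfying ¬running → AX (¬blocked → running): {Ready}.
States satisfying AG (¬running → AX (¬blocked → running)): ∅.
Blocked is reachable from Terminated and violates ¬running → AX (¬blocked → running), so AG fails at Terminated.
Terminated ∉ Sat(AG (¬running → AX (¬blocked → running))).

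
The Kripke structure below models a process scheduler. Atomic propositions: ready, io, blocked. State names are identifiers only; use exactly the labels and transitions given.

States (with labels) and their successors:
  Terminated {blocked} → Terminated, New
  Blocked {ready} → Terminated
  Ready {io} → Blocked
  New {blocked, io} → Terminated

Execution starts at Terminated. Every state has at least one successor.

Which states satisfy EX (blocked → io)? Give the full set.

{Terminated, Ready}

States satisfying blocked → io: {Blocked, Ready, New}.
States satisfying EX (blocked → io): {Terminated, Ready}.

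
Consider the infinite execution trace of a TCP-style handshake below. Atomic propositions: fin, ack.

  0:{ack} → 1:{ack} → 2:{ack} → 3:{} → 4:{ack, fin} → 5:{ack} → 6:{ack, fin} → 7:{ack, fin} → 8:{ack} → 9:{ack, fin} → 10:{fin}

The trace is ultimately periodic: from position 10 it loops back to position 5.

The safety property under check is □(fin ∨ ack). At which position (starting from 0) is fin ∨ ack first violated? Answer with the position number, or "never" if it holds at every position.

3

Check fin ∨ ack at each position in order: 0 ✓, 1 ✓, 2 ✓.
At position 3 the labels are {}, so fin ∨ ack is false there. This is the first violation.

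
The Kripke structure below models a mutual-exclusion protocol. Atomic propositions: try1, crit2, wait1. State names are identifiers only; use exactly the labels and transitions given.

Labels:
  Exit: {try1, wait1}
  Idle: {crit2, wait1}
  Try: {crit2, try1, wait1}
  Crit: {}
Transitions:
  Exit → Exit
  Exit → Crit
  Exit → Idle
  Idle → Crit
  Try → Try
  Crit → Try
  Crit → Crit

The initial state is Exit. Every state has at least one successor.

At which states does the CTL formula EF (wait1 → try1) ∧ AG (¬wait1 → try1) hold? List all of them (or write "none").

{Try}

States satisfying wait1 → try1: {Exit, Try, Crit}.
States satisfying EF (wait1 → try1): {Exit, Idle, Try, Crit}.
States satisfying ¬wait1 → try1: {Exit, Idle, Try}.
States satisfying AG (¬wait1 → try1): {Try}.
States satisfying EF (wait1 → try1) ∧ AG (¬wait1 → try1): {Try}.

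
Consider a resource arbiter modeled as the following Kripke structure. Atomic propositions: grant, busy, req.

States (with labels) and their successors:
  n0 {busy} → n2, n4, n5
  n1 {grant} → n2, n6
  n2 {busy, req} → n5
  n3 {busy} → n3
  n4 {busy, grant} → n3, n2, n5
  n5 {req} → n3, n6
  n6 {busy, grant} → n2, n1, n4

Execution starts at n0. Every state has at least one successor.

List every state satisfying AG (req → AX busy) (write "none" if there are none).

States satisfying req → AX busy: {n0, n1, n3, n4, n5, n6}.
States satisfying AG (req → AX busy): {n3}.

{n3}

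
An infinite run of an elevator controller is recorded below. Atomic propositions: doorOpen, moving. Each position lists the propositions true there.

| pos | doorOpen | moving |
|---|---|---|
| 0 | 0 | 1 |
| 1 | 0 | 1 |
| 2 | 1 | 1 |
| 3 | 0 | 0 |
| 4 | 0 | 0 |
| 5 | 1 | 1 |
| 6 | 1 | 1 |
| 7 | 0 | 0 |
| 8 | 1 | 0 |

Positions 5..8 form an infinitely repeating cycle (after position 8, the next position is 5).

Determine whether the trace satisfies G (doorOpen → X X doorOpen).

No

doorOpen → X X doorOpen must hold at every position from 0 onward. It fails at position 2, so G (doorOpen → X X doorOpen) is false.
Positions where doorOpen holds: 2, 5, 6, 8.
Check X X doorOpen at each: 2→fails, 5→fails, 6→ok, 8→ok.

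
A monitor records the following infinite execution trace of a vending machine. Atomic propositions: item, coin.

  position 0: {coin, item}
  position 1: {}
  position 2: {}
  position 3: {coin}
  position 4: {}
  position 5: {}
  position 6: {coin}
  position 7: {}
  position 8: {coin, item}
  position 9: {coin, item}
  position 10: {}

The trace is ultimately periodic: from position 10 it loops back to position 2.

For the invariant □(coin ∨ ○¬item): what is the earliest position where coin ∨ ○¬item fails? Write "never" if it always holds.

Check coin ∨ ○¬item at each position in order: 0 ✓, 1 ✓, 2 ✓, 3 ✓, 4 ✓, 5 ✓, 6 ✓.
At position 7 the labels are {} and the next position 8 has {coin, item}, so coin ∨ ○¬item is false there. This is the first violation.

7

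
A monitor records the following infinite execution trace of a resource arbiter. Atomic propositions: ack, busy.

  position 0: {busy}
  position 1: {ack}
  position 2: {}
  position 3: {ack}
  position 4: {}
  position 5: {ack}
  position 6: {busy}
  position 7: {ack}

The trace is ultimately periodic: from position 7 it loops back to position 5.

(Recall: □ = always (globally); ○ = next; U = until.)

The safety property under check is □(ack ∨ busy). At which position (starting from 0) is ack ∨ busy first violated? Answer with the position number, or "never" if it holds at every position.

Check ack ∨ busy at each position in order: 0 ✓, 1 ✓.
At position 2 the labels are {}, so ack ∨ busy is false there. This is the first violation.

2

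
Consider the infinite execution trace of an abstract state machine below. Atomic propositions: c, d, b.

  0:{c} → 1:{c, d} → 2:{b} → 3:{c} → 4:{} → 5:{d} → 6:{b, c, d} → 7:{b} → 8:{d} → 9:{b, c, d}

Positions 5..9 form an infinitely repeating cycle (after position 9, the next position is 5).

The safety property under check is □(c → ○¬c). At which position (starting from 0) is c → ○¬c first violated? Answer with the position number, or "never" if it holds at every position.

At position 0 the labels are {c} and the next position 1 has {c, d}, so c → ○¬c is false there. This is the first violation.

0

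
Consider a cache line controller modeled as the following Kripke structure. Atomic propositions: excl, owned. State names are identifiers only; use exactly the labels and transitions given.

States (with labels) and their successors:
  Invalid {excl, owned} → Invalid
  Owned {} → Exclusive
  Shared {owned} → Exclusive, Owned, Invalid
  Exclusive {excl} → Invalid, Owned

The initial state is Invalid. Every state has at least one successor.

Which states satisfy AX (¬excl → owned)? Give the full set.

{Invalid, Owned}

States satisfying ¬excl → owned: {Invalid, Shared, Exclusive}.
States satisfying AX (¬excl → owned): {Invalid, Owned}.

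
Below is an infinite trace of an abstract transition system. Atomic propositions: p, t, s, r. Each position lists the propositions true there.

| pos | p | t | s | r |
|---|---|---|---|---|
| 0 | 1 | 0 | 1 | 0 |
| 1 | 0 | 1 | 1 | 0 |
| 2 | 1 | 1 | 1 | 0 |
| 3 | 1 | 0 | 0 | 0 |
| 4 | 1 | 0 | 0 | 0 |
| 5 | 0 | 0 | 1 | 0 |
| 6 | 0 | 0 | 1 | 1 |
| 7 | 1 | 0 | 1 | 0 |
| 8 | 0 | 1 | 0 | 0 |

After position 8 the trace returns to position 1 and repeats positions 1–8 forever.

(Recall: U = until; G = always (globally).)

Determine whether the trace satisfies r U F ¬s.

Walking from position 0: F ¬s first holds at position 0, and r holds at every earlier position along the way, so r U F ¬s holds.

Holds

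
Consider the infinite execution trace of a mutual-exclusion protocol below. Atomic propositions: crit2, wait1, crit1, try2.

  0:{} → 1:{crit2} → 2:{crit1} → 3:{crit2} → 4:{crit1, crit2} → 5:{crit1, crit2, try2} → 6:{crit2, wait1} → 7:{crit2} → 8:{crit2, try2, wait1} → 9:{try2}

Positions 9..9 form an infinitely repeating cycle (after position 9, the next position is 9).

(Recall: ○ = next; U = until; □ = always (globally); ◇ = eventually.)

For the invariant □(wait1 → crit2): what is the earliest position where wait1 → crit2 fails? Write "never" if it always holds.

wait1 → crit2 holds at every position 0..9, and those are all the positions the trace ever visits, so the invariant □(wait1 → crit2) is never violated.

never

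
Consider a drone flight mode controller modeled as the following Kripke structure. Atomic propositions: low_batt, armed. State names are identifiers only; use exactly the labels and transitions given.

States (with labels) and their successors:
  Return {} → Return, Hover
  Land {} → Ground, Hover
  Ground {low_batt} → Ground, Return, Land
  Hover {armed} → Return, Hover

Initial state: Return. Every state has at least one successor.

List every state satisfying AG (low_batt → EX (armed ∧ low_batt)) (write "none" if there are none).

{Return, Hover}

States satisfying low_batt → EX (armed ∧ low_batt): {Return, Land, Hover}.
States satisfying AG (low_batt → EX (armed ∧ low_batt)): {Return, Hover}.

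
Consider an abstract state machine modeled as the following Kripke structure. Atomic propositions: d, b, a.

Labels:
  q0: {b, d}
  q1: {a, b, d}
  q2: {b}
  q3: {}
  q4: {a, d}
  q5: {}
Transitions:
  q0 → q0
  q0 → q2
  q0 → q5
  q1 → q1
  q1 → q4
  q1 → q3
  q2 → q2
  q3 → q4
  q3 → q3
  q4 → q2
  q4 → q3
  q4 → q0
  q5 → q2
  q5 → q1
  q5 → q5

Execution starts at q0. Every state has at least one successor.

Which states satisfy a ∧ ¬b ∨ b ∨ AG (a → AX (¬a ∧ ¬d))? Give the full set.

States satisfying ¬b: {q3, q4, q5}.
States satisfying a ∧ ¬b: {q4}.
States satisfying a ∧ ¬b ∨ b: {q0, q1, q2, q4}.
States satisfying a → AX (¬a ∧ ¬d): {q0, q2, q3, q5}.
States satisfying AG (a → AX (¬a ∧ ¬d)): {q2}.
States satisfying a ∧ ¬b ∨ b ∨ AG (a → AX (¬a ∧ ¬d)): {q0, q1, q2, q4}.

{q0, q1, q2, q4}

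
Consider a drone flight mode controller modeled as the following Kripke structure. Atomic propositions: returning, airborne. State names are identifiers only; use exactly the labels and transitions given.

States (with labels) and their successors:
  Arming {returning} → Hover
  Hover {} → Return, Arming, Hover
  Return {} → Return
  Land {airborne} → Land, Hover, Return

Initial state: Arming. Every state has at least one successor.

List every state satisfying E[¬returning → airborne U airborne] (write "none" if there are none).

States satisfying ¬returning → airborne: {Arming, Land}.
States satisfying airborne: {Land}.
States satisfying E[¬returning → airborne U airborne]: {Land}.

{Land}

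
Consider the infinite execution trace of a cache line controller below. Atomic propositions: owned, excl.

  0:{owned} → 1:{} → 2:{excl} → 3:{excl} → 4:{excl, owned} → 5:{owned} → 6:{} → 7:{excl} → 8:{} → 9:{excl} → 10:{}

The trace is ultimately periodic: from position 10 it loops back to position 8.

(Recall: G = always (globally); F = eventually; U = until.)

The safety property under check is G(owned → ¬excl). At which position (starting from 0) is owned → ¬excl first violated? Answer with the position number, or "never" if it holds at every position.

4

Check owned → ¬excl at each position in order: 0 ✓, 1 ✓, 2 ✓, 3 ✓.
At position 4 the labels are {excl, owned}, so owned → ¬excl is false there. This is the first violation.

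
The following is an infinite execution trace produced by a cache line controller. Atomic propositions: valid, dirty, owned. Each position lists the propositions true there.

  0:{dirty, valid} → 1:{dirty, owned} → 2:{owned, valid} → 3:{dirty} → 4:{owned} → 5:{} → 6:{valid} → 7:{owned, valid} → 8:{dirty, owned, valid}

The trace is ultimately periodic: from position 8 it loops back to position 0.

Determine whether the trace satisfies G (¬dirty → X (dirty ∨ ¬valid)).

¬dirty → X (dirty ∨ ¬valid) must hold at every position from 0 onward. It fails at position 5, so G (¬dirty → X (dirty ∨ ¬valid)) is false.
Positions where ¬dirty holds: 2, 4, 5, 6, 7.
Check X (dirty ∨ ¬valid) at each: 2→ok, 4→ok, 5→fails, 6→fails, 7→ok.

No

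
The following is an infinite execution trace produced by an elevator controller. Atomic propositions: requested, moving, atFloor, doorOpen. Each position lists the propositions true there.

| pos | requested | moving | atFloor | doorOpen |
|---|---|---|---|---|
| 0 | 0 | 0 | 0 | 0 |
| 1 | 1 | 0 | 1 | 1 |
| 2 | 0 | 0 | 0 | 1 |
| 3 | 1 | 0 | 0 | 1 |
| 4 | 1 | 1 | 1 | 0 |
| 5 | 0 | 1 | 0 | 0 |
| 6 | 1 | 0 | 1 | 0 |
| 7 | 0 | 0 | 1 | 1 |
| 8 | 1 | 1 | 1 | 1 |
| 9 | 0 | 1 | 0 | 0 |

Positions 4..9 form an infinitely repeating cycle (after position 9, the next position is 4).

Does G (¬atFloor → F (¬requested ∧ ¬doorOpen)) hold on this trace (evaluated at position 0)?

Satisfied

¬atFloor → F (¬requested ∧ ¬doorOpen) holds at every position 0..9, and those are all positions ever visited, so G (¬atFloor → F (¬requested ∧ ¬doorOpen)) holds.
Positions where ¬atFloor holds: 0, 2, 3, 5, 9.
Check F (¬requested ∧ ¬doorOpen) at each: 0→ok, 2→ok, 3→ok, 5→ok, 9→ok.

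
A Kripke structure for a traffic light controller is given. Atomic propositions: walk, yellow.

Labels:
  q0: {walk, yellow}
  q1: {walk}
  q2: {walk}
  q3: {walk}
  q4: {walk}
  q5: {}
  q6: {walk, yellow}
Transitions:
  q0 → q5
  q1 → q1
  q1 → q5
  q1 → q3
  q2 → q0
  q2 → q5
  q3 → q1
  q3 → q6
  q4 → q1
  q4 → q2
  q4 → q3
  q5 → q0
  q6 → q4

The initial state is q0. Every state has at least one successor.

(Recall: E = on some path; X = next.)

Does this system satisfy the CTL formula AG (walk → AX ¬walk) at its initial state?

States satisfying walk → AX ¬walk: {q0, q5}.
States satisfying AG (walk → AX ¬walk): {q0, q5}.
Every state reachable from q0 satisfies walk → AX ¬walk.
q0 ∈ Sat(AG (walk → AX ¬walk)).

Holds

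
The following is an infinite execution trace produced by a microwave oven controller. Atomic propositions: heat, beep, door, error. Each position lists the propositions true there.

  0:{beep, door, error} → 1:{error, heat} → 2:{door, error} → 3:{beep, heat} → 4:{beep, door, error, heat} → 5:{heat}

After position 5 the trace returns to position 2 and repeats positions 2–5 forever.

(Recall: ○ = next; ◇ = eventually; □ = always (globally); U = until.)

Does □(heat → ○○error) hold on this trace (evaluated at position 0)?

heat → ○○error must hold at every position from 0 onward. It fails at position 1, so □(heat → ○○error) is false.
Positions where heat holds: 1, 3, 4, 5.
Check ○○error at each: 1→fails, 3→fails, 4→ok, 5→fails.

Violated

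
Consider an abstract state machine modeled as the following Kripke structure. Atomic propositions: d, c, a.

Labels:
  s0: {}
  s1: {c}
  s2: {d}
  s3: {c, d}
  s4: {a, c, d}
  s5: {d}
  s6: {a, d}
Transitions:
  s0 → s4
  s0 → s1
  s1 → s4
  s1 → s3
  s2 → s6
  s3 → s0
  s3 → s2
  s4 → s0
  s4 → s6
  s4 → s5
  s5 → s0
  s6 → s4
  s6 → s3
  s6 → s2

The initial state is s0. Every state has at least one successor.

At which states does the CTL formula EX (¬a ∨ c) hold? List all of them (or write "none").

{s0, s1, s3, s4, s5, s6}

States satisfying ¬a ∨ c: {s0, s1, s2, s3, s4, s5}.
States satisfying EX (¬a ∨ c): {s0, s1, s3, s4, s5, s6}.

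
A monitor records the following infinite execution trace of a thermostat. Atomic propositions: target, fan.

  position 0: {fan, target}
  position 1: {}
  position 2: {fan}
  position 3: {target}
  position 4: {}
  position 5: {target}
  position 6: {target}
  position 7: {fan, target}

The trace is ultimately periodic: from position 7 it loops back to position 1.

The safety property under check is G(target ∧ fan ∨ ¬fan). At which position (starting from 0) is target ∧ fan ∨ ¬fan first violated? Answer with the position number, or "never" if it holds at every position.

2

Check target ∧ fan ∨ ¬fan at each position in order: 0 ✓, 1 ✓.
At position 2 the labels are {fan}, so target ∧ fan ∨ ¬fan is false there. This is the first violation.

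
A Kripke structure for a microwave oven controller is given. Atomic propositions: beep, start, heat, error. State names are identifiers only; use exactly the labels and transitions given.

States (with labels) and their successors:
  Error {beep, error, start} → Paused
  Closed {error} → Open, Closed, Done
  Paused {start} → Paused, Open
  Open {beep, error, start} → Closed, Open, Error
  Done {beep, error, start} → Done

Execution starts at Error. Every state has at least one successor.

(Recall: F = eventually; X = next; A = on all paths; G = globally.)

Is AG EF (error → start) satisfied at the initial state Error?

States satisfying EF (error → start): {Error, Closed, Paused, Open, Done}.
States satisfying AG EF (error → start): {Error, Closed, Paused, Open, Done}.
Every state reachable from Error satisfies EF (error → start).
Error ∈ Sat(AG EF (error → start)).

Holds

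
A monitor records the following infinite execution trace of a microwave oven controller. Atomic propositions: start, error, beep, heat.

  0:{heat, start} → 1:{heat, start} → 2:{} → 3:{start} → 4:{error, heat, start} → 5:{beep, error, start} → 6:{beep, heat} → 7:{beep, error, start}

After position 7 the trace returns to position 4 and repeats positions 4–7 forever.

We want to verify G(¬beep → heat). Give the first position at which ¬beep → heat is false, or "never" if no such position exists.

2

Check ¬beep → heat at each position in order: 0 ✓, 1 ✓.
At position 2 the labels are {}, so ¬beep → heat is false there. This is the first violation.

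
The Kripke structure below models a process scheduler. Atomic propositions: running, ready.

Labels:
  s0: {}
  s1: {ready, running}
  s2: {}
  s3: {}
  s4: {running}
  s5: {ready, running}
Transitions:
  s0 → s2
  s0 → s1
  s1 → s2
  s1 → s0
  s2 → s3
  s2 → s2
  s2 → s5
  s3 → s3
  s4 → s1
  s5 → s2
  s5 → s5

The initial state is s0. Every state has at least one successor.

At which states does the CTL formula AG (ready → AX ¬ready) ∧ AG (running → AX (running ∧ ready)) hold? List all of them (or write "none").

{s3}

States satisfying ready → AX ¬ready: {s0, s1, s2, s3, s4}.
States satisfying AG (ready → AX ¬ready): {s3}.
States satisfying running → AX (running ∧ ready): {s0, s2, s3, s4}.
States satisfying AG (running → AX (running ∧ ready)): {s3}.
States satisfying AG (ready → AX ¬ready) ∧ AG (running → AX (running ∧ ready)): {s3}.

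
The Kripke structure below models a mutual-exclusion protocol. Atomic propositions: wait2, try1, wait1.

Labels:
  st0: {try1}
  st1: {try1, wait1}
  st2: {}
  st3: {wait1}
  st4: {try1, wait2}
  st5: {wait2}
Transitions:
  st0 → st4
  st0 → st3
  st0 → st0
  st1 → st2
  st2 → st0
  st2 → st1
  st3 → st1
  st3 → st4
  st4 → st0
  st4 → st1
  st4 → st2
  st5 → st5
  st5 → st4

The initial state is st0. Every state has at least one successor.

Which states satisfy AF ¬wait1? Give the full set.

States satisfying ¬wait1: {st0, st2, st4, st5}.
States satisfying AF ¬wait1: {st0, st1, st2, st3, st4, st5}.

{st0, st1, st2, st3, st4, st5}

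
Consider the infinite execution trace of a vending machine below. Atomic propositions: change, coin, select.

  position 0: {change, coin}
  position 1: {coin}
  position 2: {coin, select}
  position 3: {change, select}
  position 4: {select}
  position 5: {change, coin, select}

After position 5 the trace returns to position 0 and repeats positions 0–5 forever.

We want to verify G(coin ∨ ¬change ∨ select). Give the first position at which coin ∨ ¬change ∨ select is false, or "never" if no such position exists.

never

coin ∨ ¬change ∨ select holds at every position 0..5, and those are all the positions the trace ever visits, so the invariant G(coin ∨ ¬change ∨ select) is never violated.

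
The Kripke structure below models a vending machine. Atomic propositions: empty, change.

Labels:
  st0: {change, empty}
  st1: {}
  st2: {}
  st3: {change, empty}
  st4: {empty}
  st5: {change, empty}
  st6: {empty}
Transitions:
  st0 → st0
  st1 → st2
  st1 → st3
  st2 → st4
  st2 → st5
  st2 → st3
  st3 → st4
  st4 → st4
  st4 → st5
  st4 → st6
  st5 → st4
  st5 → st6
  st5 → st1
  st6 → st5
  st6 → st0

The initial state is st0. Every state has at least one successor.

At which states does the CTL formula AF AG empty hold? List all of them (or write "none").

States satisfying AG empty: {st0}.
States satisfying AF AG empty: {st0}.

{st0}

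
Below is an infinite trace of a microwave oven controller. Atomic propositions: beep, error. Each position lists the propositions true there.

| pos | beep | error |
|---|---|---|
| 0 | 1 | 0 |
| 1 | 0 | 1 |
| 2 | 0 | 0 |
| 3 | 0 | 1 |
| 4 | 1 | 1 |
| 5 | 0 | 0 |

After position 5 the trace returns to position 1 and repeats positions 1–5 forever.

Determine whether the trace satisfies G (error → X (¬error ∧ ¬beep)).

error → X (¬error ∧ ¬beep) must hold at every position from 0 onward. It fails at position 3, so G (error → X (¬error ∧ ¬beep)) is false.
Positions where error holds: 1, 3, 4.
Check X (¬error ∧ ¬beep) at each: 1→ok, 3→fails, 4→ok.

Does not hold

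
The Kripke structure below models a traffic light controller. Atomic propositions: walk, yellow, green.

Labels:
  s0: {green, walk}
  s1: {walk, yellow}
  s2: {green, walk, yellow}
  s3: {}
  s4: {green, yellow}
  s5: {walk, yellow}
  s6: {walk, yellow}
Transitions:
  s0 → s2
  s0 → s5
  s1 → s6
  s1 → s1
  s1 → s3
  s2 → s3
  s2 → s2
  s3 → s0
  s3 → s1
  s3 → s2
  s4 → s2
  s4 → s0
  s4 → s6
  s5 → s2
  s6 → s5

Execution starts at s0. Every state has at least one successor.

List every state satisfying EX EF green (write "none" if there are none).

{s0, s1, s2, s3, s4, s5, s6}

States satisfying EF green: {s0, s1, s2, s3, s4, s5, s6}.
States satisfying EX EF green: {s0, s1, s2, s3, s4, s5, s6}.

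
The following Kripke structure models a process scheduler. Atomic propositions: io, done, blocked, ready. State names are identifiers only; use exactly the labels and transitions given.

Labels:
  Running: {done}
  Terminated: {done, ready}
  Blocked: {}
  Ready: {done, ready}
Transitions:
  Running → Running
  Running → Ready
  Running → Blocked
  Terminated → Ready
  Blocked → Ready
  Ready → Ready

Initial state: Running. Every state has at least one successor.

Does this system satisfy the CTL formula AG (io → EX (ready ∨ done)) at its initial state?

States satisfying io → EX (ready ∨ done): {Running, Terminated, Blocked, Ready}.
States satisfying AG (io → EX (ready ∨ done)): {Running, Terminated, Blocked, Ready}.
Every state reachable from Running satisfies io → EX (ready ∨ done).
Running ∈ Sat(AG (io → EX (ready ∨ done))).

Yes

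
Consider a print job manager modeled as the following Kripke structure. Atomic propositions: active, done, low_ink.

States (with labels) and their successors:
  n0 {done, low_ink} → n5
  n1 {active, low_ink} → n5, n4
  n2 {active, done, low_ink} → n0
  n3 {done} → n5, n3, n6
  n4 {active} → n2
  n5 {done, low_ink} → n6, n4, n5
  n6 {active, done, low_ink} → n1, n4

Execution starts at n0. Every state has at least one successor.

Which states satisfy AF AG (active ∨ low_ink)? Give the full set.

{n0, n1, n2, n4, n5, n6}

States satisfying AG (active ∨ low_ink): {n0, n1, n2, n4, n5, n6}.
States satisfying AF AG (active ∨ low_ink): {n0, n1, n2, n4, n5, n6}.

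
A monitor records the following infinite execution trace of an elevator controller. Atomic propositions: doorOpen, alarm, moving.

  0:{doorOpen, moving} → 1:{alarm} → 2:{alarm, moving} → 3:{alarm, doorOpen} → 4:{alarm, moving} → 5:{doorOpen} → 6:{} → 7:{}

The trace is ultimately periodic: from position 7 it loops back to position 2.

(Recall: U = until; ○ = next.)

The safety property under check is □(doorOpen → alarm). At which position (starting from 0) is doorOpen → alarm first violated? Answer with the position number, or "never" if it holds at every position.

At position 0 the labels are {doorOpen, moving}, so doorOpen → alarm is false there. This is the first violation.

0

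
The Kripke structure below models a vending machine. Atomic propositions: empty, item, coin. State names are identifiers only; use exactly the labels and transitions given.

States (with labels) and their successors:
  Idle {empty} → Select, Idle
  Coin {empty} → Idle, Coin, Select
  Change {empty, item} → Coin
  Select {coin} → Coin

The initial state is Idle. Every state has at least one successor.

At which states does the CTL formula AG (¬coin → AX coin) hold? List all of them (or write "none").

none

States satisfying ¬coin → AX coin: {Select}.
States satisfying AG (¬coin → AX coin): ∅.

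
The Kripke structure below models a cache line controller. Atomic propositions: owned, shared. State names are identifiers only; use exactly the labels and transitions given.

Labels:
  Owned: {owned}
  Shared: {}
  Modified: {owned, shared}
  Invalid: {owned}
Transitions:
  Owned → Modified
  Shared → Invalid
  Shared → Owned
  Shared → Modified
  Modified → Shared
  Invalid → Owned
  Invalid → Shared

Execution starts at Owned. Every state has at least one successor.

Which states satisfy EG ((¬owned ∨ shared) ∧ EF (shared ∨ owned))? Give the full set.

{Shared, Modified}

States satisfying (¬owned ∨ shared) ∧ EF (shared ∨ owned): {Shared, Modified}.
States satisfying EG ((¬owned ∨ shared) ∧ EF (shared ∨ owned)): {Shared, Modified}.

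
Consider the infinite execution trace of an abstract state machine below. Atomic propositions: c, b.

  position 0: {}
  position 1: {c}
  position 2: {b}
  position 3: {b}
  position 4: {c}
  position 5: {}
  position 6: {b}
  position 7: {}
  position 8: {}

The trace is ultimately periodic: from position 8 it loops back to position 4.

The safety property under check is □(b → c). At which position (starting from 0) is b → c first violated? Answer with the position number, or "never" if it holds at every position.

Check b → c at each position in order: 0 ✓, 1 ✓.
At position 2 the labels are {b}, so b → c is false there. This is the first violation.

2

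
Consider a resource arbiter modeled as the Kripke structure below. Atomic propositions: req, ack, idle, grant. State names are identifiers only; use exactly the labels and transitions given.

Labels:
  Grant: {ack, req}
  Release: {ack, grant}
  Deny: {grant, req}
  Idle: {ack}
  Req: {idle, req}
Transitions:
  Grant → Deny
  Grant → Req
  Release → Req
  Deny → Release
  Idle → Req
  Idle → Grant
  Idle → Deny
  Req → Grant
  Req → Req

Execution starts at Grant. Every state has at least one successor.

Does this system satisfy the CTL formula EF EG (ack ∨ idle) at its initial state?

States satisfying EG (ack ∨ idle): {Grant, Release, Idle, Req}.
States satisfying EF EG (ack ∨ idle): {Grant, Release, Deny, Idle, Req}.
Some path from Grant reaches a state where EG (ack ∨ idle) holds.
Grant ∈ Sat(EF EG (ack ∨ idle)).

Satisfied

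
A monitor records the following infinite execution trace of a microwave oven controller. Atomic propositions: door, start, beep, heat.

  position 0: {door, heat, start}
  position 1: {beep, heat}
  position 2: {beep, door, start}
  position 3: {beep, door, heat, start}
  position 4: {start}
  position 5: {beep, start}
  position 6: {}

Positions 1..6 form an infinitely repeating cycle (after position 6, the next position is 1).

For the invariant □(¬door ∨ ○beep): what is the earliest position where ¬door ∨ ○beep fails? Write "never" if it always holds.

3

Check ¬door ∨ ○beep at each position in order: 0 ✓, 1 ✓, 2 ✓.
At position 3 the labels are {beep, door, heat, start} and the next position 4 has {start}, so ¬door ∨ ○beep is false there. This is the first violation.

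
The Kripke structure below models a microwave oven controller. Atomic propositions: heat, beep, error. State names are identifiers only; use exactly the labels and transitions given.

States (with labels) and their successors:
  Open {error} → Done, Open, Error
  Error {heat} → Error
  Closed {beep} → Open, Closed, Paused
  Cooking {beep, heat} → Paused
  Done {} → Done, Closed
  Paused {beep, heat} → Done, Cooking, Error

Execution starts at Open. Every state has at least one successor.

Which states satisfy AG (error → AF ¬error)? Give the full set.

{Error}

States satisfying error → AF ¬error: {Error, Closed, Cooking, Done, Paused}.
States satisfying AG (error → AF ¬error): {Error}.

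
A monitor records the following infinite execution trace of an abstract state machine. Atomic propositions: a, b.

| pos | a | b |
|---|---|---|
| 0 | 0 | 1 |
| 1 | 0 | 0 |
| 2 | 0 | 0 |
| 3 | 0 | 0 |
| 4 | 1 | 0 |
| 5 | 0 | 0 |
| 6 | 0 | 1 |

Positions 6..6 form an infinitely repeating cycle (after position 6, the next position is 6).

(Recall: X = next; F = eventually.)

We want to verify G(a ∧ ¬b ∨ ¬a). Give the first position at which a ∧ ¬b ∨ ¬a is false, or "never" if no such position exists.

never

a ∧ ¬b ∨ ¬a holds at every position 0..6, and those are all the positions the trace ever visits, so the invariant G(a ∧ ¬b ∨ ¬a) is never violated.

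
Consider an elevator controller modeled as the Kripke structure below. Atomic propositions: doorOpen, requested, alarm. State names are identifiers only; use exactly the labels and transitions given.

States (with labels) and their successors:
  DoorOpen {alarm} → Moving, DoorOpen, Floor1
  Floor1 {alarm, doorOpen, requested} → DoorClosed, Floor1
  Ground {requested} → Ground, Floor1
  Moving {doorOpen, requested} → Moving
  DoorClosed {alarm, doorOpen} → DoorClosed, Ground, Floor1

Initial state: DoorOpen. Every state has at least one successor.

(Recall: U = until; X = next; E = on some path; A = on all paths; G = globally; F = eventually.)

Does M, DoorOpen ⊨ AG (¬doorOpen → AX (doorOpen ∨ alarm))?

States satisfying ¬doorOpen → AX (doorOpen ∨ alarm): {DoorOpen, Floor1, Moving, DoorClosed}.
States satisfying AG (¬doorOpen → AX (doorOpen ∨ alarm)): {Moving}.
Ground is reachable from DoorOpen and violates ¬doorOpen → AX (doorOpen ∨ alarm), so AG fails at DoorOpen.
DoorOpen ∉ Sat(AG (¬doorOpen → AX (doorOpen ∨ alarm))).

Does not hold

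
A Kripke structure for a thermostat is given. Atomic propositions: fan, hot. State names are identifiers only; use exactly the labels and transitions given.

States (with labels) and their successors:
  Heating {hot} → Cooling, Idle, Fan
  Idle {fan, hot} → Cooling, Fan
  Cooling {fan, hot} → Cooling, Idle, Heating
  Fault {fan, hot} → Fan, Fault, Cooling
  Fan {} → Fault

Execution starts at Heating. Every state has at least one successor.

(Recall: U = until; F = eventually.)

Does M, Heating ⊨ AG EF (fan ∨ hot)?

Holds

States satisfying EF (fan ∨ hot): {Heating, Idle, Cooling, Fault, Fan}.
States satisfying AG EF (fan ∨ hot): {Heating, Idle, Cooling, Fault, Fan}.
Every state reachable from Heating satisfies EF (fan ∨ hot).
Heating ∈ Sat(AG EF (fan ∨ hot)).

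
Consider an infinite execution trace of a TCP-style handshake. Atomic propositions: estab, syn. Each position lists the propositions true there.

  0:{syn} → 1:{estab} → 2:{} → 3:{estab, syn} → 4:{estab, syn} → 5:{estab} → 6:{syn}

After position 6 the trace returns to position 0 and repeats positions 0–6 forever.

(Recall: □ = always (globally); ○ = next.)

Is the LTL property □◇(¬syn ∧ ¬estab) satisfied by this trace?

Yes

◇(¬syn ∧ ¬estab) holds at every position 0..6, and those are all positions ever visited, so □◇(¬syn ∧ ¬estab) holds.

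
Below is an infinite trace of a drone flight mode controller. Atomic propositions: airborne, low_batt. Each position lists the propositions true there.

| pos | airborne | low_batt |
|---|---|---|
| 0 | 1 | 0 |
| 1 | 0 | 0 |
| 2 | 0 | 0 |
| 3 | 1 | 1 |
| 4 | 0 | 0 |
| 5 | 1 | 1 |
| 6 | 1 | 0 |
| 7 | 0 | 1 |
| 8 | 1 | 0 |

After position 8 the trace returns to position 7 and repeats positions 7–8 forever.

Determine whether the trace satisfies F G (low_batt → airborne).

No

G (low_batt → airborne) is false at every position 0..8, so it never becomes true and F G (low_batt → airborne) fails.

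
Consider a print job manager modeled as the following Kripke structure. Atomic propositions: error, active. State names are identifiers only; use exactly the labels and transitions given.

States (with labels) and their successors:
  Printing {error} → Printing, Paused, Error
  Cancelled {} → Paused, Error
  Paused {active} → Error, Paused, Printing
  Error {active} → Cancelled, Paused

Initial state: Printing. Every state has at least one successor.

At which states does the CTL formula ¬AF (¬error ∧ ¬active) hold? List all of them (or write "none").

States satisfying ¬error ∧ ¬active: {Cancelled}.
States satisfying AF (¬error ∧ ¬active): {Cancelled}.
States satisfying ¬AF (¬error ∧ ¬active): {Printing, Paused, Error}.

{Printing, Paused, Error}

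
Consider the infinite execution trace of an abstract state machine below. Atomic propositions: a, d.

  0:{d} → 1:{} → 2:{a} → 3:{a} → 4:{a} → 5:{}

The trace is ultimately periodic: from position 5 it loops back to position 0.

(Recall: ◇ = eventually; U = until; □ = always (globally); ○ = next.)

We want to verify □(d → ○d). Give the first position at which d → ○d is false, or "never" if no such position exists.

0

At position 0 the labels are {d} and the next position 1 has {}, so d → ○d is false there. This is the first violation.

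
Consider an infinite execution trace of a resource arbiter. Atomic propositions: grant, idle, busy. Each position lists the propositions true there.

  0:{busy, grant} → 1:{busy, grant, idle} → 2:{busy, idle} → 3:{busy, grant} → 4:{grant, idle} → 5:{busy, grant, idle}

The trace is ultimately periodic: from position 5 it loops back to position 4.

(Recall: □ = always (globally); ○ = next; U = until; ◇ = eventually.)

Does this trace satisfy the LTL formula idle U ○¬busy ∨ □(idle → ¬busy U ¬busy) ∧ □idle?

Does not hold

Walking from position 0: at position 0, ○¬busy has not yet held and idle fails, so idle U ○¬busy is false.
At position 0: idle U ○¬busy is false; □(idle → ¬busy U ¬busy) ∧ □idle is false; so idle U ○¬busy ∨ □(idle → ¬busy U ¬busy) ∧ □idle is false.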